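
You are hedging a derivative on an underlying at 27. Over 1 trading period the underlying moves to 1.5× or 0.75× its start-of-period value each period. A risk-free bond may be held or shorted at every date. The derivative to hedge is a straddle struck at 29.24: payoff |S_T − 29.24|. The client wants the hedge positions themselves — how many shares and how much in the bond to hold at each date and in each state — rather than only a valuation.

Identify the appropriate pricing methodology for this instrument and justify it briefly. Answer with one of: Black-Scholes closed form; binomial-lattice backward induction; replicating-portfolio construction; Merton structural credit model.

framework: replicating-portfolio construction

Key observation: since the answer must list Δ and B at each node of the 1.5/0.75 lattice on 27, the replicating-portfolio method — solving the two-state system at every node — is the one that applies.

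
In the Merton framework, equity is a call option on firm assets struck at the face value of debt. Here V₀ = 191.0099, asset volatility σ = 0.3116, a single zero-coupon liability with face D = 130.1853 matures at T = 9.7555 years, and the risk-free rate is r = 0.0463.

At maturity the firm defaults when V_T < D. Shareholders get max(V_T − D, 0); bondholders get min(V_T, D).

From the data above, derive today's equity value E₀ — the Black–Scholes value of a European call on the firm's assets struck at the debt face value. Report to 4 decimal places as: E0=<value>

Work the structural quantities from V₀ = 191.0099 against face 130.1853:
d₁ = [ln(V₀/D) + (r + σ²/2)T] / (σ√T)
   = [ln(191.0099/130.1853) + (0.0463 + 0.5·0.3116²)·9.7555] / (0.3116·√9.7555)
   = [0.383366 + 0.925283] / 0.973245 = 1.344624
d₂ = d₁ − σ√T = 1.344624 − 0.973245 = 0.371379
N(d₁) = 0.910627,  N(d₂) = 0.644822,  e^(−rT) = 0.636558
E₀ = V₀·N(d₁) − D·e^(−rT)·N(d₂)
   = 191.0099·0.910627 − 130.1853·0.636558·0.644822 = 120.501956

E0=120.5020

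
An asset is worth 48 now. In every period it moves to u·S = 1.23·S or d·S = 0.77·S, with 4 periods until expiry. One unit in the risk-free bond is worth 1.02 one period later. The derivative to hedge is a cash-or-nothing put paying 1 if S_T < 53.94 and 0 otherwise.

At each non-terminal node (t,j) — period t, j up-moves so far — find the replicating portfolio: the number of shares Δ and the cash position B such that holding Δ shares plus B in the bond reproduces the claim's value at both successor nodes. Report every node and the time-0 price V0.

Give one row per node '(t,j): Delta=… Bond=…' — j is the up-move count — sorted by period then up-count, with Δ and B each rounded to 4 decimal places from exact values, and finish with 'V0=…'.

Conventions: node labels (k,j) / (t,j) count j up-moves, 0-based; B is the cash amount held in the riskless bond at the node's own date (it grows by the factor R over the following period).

(0,0): Delta=-0.0173 Bond=1.4011
(1,0): Delta=-0.0167 Bond=1.4082
(1,1): Delta=-0.0176 Bond=1.4467
(2,0): Delta=0.0000 Bond=0.9612
(2,1): Delta=-0.0255 Bond=1.8356
(2,2): Delta=-0.0134 Bond=1.1733
(3,0): Delta=0.0000 Bond=0.9804
(3,1): Delta=0.0000 Bond=0.9804
(3,2): Delta=-0.0389 Bond=2.6215
(3,3): Delta=0.0000 Bond=0.0000
V0=0.5724

Under the risk-neutral measure, an up-move has probability p* = (R−d)/(u−d) = 0.5435 and values discount at R = 1.02.
Expiry values: V(4,0)=1.0000, V(4,1)=1.0000, V(4,2)=1.0000, V(4,3)=0.0000, V(4,4)=0.0000
  t=3,j=0: stock 21.9136 → up 26.9537 (V=1.0000), down 16.8735 (V=1.0000). Price 0.9804; hedge Δ=0.0000, bond B=0.9804.
  t=3,j=1: stock 35.0048 → up 43.0559 (V=1.0000), down 26.9537 (V=1.0000). Price 0.9804; hedge Δ=0.0000, bond B=0.9804.
  t=3,j=2: stock 55.9168 → up 68.7776 (V=0.0000), down 43.0559 (V=1.0000). Price 0.4476; hedge Δ=-0.0389, bond B=2.6215.
  t=3,j=3: stock 89.3216 → up 109.8656 (V=0.0000), down 68.7776 (V=0.0000). Price 0.0000; hedge Δ=0.0000, bond B=0.0000.
  t=2,j=0: stock 28.4592 → up 35.0048 (V=0.9804), down 21.9136 (V=0.9804). Price 0.9612; hedge Δ=0.0000, bond B=0.9612.
  t=2,j=1: stock 45.4608 → up 55.9168 (V=0.4476), down 35.0048 (V=0.9804). Price 0.6773; hedge Δ=-0.0255, bond B=1.8356.
  t=2,j=2: stock 72.6192 → up 89.3216 (V=0.0000), down 55.9168 (V=0.4476). Price 0.2003; hedge Δ=-0.0134, bond B=1.1733.
  t=1,j=0: stock 36.9600 → up 45.4608 (V=0.6773), down 28.4592 (V=0.9612). Price 0.7911; hedge Δ=-0.0167, bond B=1.4082.
  t=1,j=1: stock 59.0400 → up 72.6192 (V=0.2003), down 45.4608 (V=0.6773). Price 0.4099; hedge Δ=-0.0176, bond B=1.4467.
  t=0,j=0: stock 48.0000 → up 59.0400 (V=0.4099), down 36.9600 (V=0.7911). Price 0.5724; hedge Δ=-0.0173, bond B=1.4011.
Sanity check at the root: Δ(0,0)·S0 + B(0,0) reproduces V0 = 0.5724.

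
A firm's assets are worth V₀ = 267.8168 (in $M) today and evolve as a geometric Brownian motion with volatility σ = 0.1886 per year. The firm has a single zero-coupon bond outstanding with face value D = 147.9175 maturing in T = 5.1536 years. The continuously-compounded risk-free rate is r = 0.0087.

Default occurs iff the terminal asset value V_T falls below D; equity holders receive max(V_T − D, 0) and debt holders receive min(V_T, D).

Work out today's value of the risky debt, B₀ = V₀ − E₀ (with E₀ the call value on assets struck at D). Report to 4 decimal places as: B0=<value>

Apply the equity-as-call identities (strike 147.9175, horizon 5.1536 years):
d₁ = [ln(V₀/D) + (r + σ²/2)T] / (σ√T)
   = [ln(267.8168/147.9175) + (0.0087 + 0.5·0.1886²)·5.1536] / (0.1886·√5.1536)
   = [0.593648 + 0.136493] / 0.428151 = 1.705336
d₂ = d₁ − σ√T = 1.705336 − 0.428151 = 1.277185
N(d₁) = 0.955934,  N(d₂) = 0.899232,  e^(−rT) = 0.956154
E₀ = V₀·N(d₁) − D·e^(−rT)·N(d₂)
   = 267.8168·0.955934 − 147.9175·0.956154·0.899232 = 128.835188
B₀ = V₀ − E₀ = 267.8168 − 128.835188 = 138.981612

B0=138.9816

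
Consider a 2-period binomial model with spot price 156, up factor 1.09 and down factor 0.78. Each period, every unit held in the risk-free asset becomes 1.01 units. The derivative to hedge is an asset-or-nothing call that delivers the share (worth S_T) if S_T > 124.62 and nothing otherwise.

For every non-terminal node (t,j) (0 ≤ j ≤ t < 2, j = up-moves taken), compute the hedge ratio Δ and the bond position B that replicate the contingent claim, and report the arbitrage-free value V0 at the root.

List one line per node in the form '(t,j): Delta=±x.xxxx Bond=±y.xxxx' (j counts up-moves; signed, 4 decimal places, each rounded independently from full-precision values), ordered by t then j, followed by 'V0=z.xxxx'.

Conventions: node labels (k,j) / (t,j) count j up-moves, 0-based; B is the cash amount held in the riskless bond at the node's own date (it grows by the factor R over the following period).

(0,0): Delta=1.5015 Bond=-84.4237
(1,0): Delta=3.5161 Bond=-330.4131
(1,1): Delta=1.0000 Bond=0.0000
V0=149.8038

Under the risk-neutral measure, an up-move has probability p* = (R−d)/(u−d) = 0.7419 and values discount at R = 1.01.
Terminal payoffs: V(2,0)=0.0000, V(2,1)=132.6312, V(2,2)=185.3436
(1,0): S=121.6800. Δ = (V_up−V_dn)/(S_up−S_dn) = (132.6312−0.0000)/(132.6312−94.9104) = 3.5161. V = [p*·132.6312 + (1−p*)·0.0000]/1.01 = 97.4295. B = V − Δ·S = -330.4131.
(1,1): S=170.0400. Δ = (V_up−V_dn)/(S_up−S_dn) = (185.3436−132.6312)/(185.3436−132.6312) = 1.0000. V = [p*·185.3436 + (1−p*)·132.6312]/1.01 = 170.0400. B = V − Δ·S = 0.0000.
(0,0): S=156.0000. Δ = (V_up−V_dn)/(S_up−S_dn) = (170.0400−97.4295)/(170.0400−121.6800) = 1.5015. V = [p*·170.0400 + (1−p*)·97.4295]/1.01 = 149.8038. B = V − Δ·S = -84.4237.
Sanity check at the root: Δ(0,0)·S0 + B(0,0) reproduces V0 = 149.8038.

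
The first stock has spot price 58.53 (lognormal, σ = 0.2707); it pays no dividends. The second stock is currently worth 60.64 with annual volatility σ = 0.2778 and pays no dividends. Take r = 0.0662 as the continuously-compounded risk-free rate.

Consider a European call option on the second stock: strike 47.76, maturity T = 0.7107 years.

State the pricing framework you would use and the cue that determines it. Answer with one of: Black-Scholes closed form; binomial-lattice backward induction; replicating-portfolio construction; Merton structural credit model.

framework: Black-Scholes closed form

Key observation: with the second stock following a GBM at constant σ and r, the European call struck at 47.76 prices in closed form — nothing here needs a stepwise model or a balance sheet.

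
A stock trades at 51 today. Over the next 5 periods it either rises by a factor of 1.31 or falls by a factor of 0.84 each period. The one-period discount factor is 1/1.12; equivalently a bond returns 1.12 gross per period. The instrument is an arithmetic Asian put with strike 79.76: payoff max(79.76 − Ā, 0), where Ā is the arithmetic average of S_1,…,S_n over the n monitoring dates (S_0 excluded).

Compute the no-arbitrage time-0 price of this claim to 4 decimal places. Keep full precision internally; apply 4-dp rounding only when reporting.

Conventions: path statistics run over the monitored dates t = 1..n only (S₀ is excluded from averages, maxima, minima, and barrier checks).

With p* = (R−d)/(u−d) = 0.5957, sum probability × payoff across the paths and divide by R^5.
Enumerate all 2^5 = 32 price paths (U = up ×1.31, D = down ×0.84); each path with k up-moves has probability p*^k·(1−p*)^(5−k).
DDDDD: Ā=31.1548, payoff=48.6052, prob=0.010796
UDDDD: Ā=48.5866, payoff=31.1734, prob=0.015910
DUDDD: Ā=43.7926, payoff=35.9674, prob=0.015910
UUDDD: Ā=68.2956, payoff=11.4644, prob=0.023447
DDUDD: Ā=39.7656, payoff=39.9944, prob=0.015910
UDUDD: Ā=62.0154, payoff=17.7446, prob=0.023447
DUUDD: Ā=57.2214, payoff=22.5386, prob=0.023447
UUUDD: Ā=89.2382, payoff=0.0000, prob=0.034553
DDDUD: Ā=36.3830, payoff=43.3770, prob=0.015910
UDDUD: Ā=56.7401, payoff=23.0199, prob=0.023447
DUDUD: Ā=51.9461, payoff=27.8139, prob=0.023447
UUDUD: Ā=81.0112, payoff=0.0000, prob=0.034553
DDUUD: Ā=47.9191, payoff=31.8409, prob=0.023447
UDUUD: Ā=74.7310, payoff=5.0290, prob=0.034553
DUUUD: Ā=69.9370, payoff=9.8230, prob=0.034553
UUUUD: Ā=109.0685, payoff=0.0000, prob=0.050921
DDDDU: Ā=33.5415, payoff=46.2185, prob=0.015910
UDDDU: Ā=52.3088, payoff=27.4512, prob=0.023447
DUDDU: Ā=47.5148, payoff=32.2452, prob=0.023447
UUDDU: Ā=74.1005, payoff=5.6595, prob=0.034553
DDUDU: Ā=43.4879, payoff=36.2721, prob=0.023447
UDUDU: Ā=67.8204, payoff=11.9396, prob=0.034553
DUUDU: Ā=63.0264, payoff=16.7336, prob=0.034553
UUUDU: Ā=98.2911, payoff=0.0000, prob=0.050921
DDDUU: Ā=40.1052, payoff=39.6548, prob=0.023447
UDDUU: Ā=62.5451, payoff=17.2149, prob=0.034553
DUDUU: Ā=57.7511, payoff=22.0089, prob=0.034553
UUDUU: Ā=90.0642, payoff=0.0000, prob=0.050921
DDUUU: Ā=53.7241, payoff=26.0359, prob=0.034553
UDUUU: Ā=83.7840, payoff=0.0000, prob=0.050921
DUUUU: Ā=78.9900, payoff=0.7700, prob=0.050921
UUUUU: Ā=123.1868, payoff=0.0000, prob=0.075041
Price = Σ prob·payoff / R^5 = 13.980262 / 1.762342 = 7.9328

price = 7.9328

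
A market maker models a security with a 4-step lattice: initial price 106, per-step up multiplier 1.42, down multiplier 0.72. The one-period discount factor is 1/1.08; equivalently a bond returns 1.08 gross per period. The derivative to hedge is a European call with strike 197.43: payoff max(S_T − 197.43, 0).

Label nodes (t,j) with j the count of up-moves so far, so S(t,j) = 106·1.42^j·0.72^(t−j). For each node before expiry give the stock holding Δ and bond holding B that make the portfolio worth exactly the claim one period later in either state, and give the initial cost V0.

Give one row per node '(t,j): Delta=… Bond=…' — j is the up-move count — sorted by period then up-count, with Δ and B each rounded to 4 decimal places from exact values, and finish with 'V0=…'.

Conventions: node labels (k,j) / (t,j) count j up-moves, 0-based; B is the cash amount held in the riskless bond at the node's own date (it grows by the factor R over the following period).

(0,0): Delta=0.3962 Bond=-25.8862
(1,0): Delta=0.0895 Bond=-4.5559
(1,1): Delta=0.5430 Bond=-50.0581
(2,0): Delta=0.0000 Bond=0.0000
(2,1): Delta=0.1324 Bond=-9.5674
(2,2): Delta=0.7396 Bond=-96.0862
(3,0): Delta=0.0000 Bond=0.0000
(3,1): Delta=0.0000 Bond=0.0000
(3,2): Delta=0.1958 Bond=-20.0916
(3,3): Delta=1.0000 Bond=-182.8056
V0=16.1069

Risk-neutral probability p* = (R−d)/(u−d) = (1.08−0.72)/(1.42−0.72) = 0.5143.
At maturity the claim pays: V(4,0)=0.0000, V(4,1)=0.0000, V(4,2)=0.0000, V(4,3)=21.0961, V(4,4)=233.5521
  t=3,j=0: stock 39.5643 → up 56.1813 (V=0.0000), down 28.4863 (V=0.0000). Price 0.0000; hedge Δ=0.0000, bond B=0.0000.
  t=3,j=1: stock 78.0296 → up 110.8020 (V=0.0000), down 56.1813 (V=0.0000). Price 0.0000; hedge Δ=0.0000, bond B=0.0000.
  t=3,j=2: stock 153.8916 → up 218.5261 (V=21.0961), down 110.8020 (V=0.0000). Price 10.0458; hedge Δ=0.1958, bond B=-20.0916.
  t=3,j=3: stock 303.5085 → up 430.9821 (V=233.5521), down 218.5261 (V=21.0961). Price 120.7030; hedge Δ=1.0000, bond B=-182.8056.
  t=2,j=0: stock 54.9504 → up 78.0296 (V=0.0000), down 39.5643 (V=0.0000). Price 0.0000; hedge Δ=0.0000, bond B=0.0000.
  t=2,j=1: stock 108.3744 → up 153.8916 (V=10.0458), down 78.0296 (V=0.0000). Price 4.7837; hedge Δ=0.1324, bond B=-9.5674.
  t=2,j=2: stock 213.7384 → up 303.5085 (V=120.7030), down 153.8916 (V=10.0458). Price 61.9955; hedge Δ=0.7396, bond B=-96.0862.
  t=1,j=0: stock 76.3200 → up 108.3744 (V=4.7837), down 54.9504 (V=0.0000). Price 2.2780; hedge Δ=0.0895, bond B=-4.5559.
  t=1,j=1: stock 150.5200 → up 213.7384 (V=61.9955), down 108.3744 (V=4.7837). Price 31.6731; hedge Δ=0.5430, bond B=-50.0581.
  t=0,j=0: stock 106.0000 → up 150.5200 (V=31.6731), down 76.3200 (V=2.2780). Price 16.1069; hedge Δ=0.3962, bond B=-25.8862.
Check: Δ(0,0)·S0 + B(0,0) = 16.1069 = V0.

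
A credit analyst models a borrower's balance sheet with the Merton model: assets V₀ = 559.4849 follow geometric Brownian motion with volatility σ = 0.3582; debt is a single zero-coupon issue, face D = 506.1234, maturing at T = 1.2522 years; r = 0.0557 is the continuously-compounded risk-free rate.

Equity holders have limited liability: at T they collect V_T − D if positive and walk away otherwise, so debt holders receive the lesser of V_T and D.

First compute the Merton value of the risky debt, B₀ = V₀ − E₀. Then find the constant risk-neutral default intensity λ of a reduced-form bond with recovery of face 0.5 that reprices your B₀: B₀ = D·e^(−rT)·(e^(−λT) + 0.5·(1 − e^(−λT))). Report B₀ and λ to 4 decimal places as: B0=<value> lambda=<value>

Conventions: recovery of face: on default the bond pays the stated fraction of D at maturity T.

B0=426.6900 lambda=0.1703

With assets at 559.4849 and a single debt payment of 506.1234 at 1.2522 years:
d₁ = [ln(V₀/D) + (r + σ²/2)T] / (σ√T)
   = [ln(559.4849/506.1234) + (0.0557 + 0.5·0.3582²)·1.2522] / (0.3582·√1.2522)
   = [0.100236 + 0.150081] / 0.400832 = 0.624493
d₂ = d₁ − σ√T = 0.624493 − 0.400832 = 0.223661
N(d₁) = 0.733848,  N(d₂) = 0.588489,  e^(−rT) = 0.932629
E₀ = V₀·N(d₁) − D·e^(−rT)·N(d₂)
   = 559.4849·0.733848 − 506.1234·0.932629·0.588489 = 132.794902
B₀ = V₀ − E₀ = 559.4849 − 132.794902 = 426.689998
e^(−λT) = (B₀·e^(rT)/D − 0.5)/(1 − 0.5) = (426.6900·1.072237/506.1234 − 0.5)/0.5 = 0.80791087
λ = −ln(0.80791087)/1.2522 = 0.170343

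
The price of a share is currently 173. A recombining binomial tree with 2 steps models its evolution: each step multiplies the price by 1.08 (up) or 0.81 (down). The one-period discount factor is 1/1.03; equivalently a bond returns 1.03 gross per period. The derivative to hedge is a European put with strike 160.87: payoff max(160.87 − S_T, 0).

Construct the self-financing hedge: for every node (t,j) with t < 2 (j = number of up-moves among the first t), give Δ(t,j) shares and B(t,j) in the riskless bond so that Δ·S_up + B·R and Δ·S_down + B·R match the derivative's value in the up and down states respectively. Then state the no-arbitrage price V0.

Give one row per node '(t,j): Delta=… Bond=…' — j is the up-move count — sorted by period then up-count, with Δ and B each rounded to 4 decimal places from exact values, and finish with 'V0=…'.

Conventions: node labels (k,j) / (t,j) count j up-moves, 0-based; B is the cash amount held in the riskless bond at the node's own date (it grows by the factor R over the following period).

Since d<R<u, set p* = (R−d)/(u−d) = 0.8148; price each node as the discounted p*-expectation of its children.
Expiry values: V(2,0)=47.3647, V(2,1)=9.5296, V(2,2)=0.0000
  t=1,j=0: stock 140.1300 → up 151.3404 (V=9.5296), down 113.5053 (V=47.3647). Price 16.0545; hedge Δ=-1.0000, bond B=156.1845.
  t=1,j=1: stock 186.8400 → up 201.7872 (V=0.0000), down 151.3404 (V=9.5296). Price 1.7133; hedge Δ=-0.1889, bond B=37.0082.
  t=0,j=0: stock 173.0000 → up 186.8400 (V=1.7133), down 140.1300 (V=16.0545). Price 4.2418; hedge Δ=-0.3070, bond B=57.3571.
Verification: the root portfolio costs Δ(0,0)·S0 + B(0,0) = 4.2418, matching V0.

(0,0): Delta=-0.3070 Bond=57.3571
(1,0): Delta=-1.0000 Bond=156.1845
(1,1): Delta=-0.1889 Bond=37.0082
V0=4.2418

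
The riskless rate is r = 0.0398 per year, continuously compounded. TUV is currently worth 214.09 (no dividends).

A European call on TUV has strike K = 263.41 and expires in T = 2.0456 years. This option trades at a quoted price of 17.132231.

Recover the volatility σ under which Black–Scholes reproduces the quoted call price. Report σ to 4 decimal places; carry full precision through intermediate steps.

sigma = 0.2259

At σ = 0.2259 the Black–Scholes value reproduces the quote:
σ√T = 0.2259·√2.0456 = 0.323092
d₁ = (ln(S/K) + (r+σ²/2)T) / (σ√T) = (ln(214.09/263.41) + (0.0398+0.2259²/2)·2.0456) / 0.323092 = (-0.207315 + 0.133609) / 0.323092 = -0.228127
d₂ = d₁ − σ√T = -0.228127 − 0.323092 = -0.551219
e^{−rT} = 0.921811
N(d₁) = 0.409774,  N(d₂) = 0.290742
V = S·N(d₁) − K·e^{−rT}·N(d₂) = 87.728463 − 70.596232 = 17.132231 (the observed quote) — the price is monotone increasing in volatility, hence this σ is the only solution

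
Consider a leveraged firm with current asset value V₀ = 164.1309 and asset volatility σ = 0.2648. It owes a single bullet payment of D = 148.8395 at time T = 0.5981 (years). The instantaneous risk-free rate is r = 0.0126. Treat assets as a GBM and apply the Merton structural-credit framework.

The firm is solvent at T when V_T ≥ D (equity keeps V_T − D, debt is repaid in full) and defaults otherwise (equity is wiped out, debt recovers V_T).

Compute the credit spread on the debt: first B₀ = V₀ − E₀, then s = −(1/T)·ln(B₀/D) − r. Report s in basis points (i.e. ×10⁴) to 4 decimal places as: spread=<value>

Apply the equity-as-call identities (strike 148.8395, horizon 0.5981 years):
d₁ = [ln(V₀/D) + (r + σ²/2)T] / (σ√T)
   = [ln(164.1309/148.8395) + (0.0126 + 0.5·0.2648²)·0.5981] / (0.2648·√0.5981)
   = [0.097796 + 0.028505] / 0.204788 = 0.616739
d₂ = d₁ − σ√T = 0.616739 − 0.204788 = 0.411951
N(d₁) = 0.731297,  N(d₂) = 0.659812,  e^(−rT) = 0.992492
E₀ = V₀·N(d₁) − D·e^(−rT)·N(d₂)
   = 164.1309·0.731297 − 148.8395·0.992492·0.659812 = 22.559539
B₀ = V₀ − E₀ = 164.1309 − 22.559539 = 141.571361
spread = −(1/T)·ln(B₀/D) − r = −(1/0.5981)·ln(141.571361/148.8395) − 0.0126 = 0.07110613
in basis points: 0.07110613 × 10⁴ = 711.0613 bp

spread=711.0613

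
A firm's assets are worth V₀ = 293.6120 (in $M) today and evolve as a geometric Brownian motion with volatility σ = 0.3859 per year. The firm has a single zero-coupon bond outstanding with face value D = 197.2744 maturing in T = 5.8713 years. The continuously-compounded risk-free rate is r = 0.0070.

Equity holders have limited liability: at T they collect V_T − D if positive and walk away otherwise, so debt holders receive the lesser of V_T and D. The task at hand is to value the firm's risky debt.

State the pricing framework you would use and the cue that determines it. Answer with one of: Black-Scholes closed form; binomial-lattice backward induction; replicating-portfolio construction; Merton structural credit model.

Key observation: the data describe a firm's assets (V₀ = 293.6120, GBM) and a single zero-coupon debt of face 197.2744, so credit quantities follow from equity-as-call in the structural model.

framework: Merton structural credit model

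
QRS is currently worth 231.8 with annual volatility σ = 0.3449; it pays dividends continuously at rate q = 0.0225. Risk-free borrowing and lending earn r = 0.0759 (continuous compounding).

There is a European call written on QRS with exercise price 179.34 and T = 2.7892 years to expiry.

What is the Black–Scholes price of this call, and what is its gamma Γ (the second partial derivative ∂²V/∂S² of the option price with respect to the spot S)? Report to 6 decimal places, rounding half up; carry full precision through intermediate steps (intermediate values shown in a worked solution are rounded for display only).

price = 86.769126
Γ = 0.001716

σ√T = 0.3449·√2.7892 = 0.576014
d₁ = (ln(S/K) + (r−q+σ²/2)T) / (σ√T) = (ln(231.8/179.34) + (0.0759−0.0225+0.3449²/2)·2.7892) / 0.576014 = (0.256591 + 0.314839) / 0.576014 = 0.992043
d₂ = d₁ − σ√T = 0.992043 − 0.576014 = 0.416029
e^{−rT} = 0.809207
e^{−qT} = 0.939172
N(d₁) = 0.839412,  N(d₂) = 0.661306
Call price V = S·e^{−qT}·N(d₁) − K·e^{−rT}·N(d₂) = 182.739942 − 95.970816 = 86.769126
φ(d₁) = (1/√(2π))·e^{−d₁²/2} = 0.243896
Γ = e^{−qT}·φ(d₁) / (S·σ·√T) = 0.001716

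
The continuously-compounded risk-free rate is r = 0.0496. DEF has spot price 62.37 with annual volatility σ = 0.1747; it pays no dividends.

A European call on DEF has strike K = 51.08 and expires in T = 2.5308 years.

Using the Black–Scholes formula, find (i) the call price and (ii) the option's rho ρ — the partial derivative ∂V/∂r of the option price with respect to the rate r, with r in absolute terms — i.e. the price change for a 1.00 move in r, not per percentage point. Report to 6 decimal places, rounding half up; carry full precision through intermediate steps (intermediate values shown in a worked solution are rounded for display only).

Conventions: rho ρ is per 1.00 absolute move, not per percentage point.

σ√T = 0.1747·√2.5308 = 0.277921
d₁ = (ln(S/K) + (r+σ²/2)T) / (σ√T) = (ln(62.37/51.08) + (0.0496+0.1747²/2)·2.5308) / 0.277921 = (0.199691 + 0.164148) / 0.277921 = 1.309145
d₂ = d₁ − σ√T = 1.309145 − 0.277921 = 1.031223
e^{−rT} = 0.882031
N(d₁) = 0.904757,  N(d₂) = 0.848782
Call price V = S·N(d₁) − K·e^{−rT}·N(d₂) = 56.429714 − 38.241159 = 18.188555
ρ = K·T·e^{−rT}·N(d₂) = 96.780725

price = 18.188555
ρ = 96.780725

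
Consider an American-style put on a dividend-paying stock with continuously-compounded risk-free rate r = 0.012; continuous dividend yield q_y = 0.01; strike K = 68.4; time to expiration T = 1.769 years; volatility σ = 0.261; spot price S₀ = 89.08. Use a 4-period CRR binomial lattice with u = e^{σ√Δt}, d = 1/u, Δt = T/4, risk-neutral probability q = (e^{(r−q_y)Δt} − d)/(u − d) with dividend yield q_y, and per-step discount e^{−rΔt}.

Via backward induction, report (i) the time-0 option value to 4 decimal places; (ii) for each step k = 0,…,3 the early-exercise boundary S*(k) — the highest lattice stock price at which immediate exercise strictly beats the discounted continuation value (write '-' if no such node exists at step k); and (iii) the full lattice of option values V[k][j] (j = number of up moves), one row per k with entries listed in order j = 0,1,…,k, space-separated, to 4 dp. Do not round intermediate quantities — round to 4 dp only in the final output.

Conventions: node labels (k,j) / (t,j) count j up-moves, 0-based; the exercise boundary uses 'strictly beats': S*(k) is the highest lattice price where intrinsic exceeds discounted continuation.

price = 3.5703
boundary = - - - 52.9223
tree:
3.5703
5.9177 0.8476
9.6635 1.5758 0.0000
15.4777 2.9296 0.0000 0.0000
23.9104 5.4466 0.0000 0.0000 0.0000

Δt=0.44225  u=1.18954  d=0.84066  q=0.45925  discount=0.99471
step 4 (expiry): payoffs max(K−S,0) = 23.9104 5.4466 0.0000 0.0000 0.0000
step 3: (k=3,j=0): S=52.9223, K−S=15.4777, hold=15.3492 ⇒ V=15.4777 exercise | (k=3,j=1): S=74.8858, K−S=0.0000, hold=2.9296 ⇒ V=2.9296 continue | (k=3,j=2): S=105.9646, K−S=0.0000, hold=0.0000 ⇒ V=0.0000 continue | (k=3,j=3): S=149.9414, K−S=0.0000, hold=0.0000 ⇒ V=0.0000 continue  boundary S*=52.9223
step 2: (k=2,j=0): S=62.9534, K−S=5.4466, hold=9.6635 ⇒ V=9.6635 continue | (k=2,j=1): S=89.0800, K−S=0.0000, hold=1.5758 ⇒ V=1.5758 continue | (k=2,j=2): S=126.0495, K−S=0.0000, hold=0.0000 ⇒ V=0.0000 continue  boundary S*=-
step 1: (k=1,j=0): S=74.8858, K−S=0.0000, hold=5.9177 ⇒ V=5.9177 continue | (k=1,j=1): S=105.9646, K−S=0.0000, hold=0.8476 ⇒ V=0.8476 continue  boundary S*=-
step 0: (k=0,j=0): S=89.0800, K−S=0.0000, hold=3.5703 ⇒ V=3.5703 continue  boundary S*=-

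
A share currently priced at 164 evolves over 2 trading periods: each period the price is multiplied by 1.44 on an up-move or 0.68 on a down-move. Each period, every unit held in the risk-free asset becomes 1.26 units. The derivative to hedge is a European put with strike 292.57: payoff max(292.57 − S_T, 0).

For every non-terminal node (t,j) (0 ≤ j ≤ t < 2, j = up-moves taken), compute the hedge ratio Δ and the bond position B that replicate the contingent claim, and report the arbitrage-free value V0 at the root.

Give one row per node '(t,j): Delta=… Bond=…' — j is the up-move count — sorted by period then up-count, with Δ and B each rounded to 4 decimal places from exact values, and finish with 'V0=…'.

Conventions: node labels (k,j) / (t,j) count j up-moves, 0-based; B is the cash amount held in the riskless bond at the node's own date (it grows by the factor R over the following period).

Risk-neutral probability p* = (R−d)/(u−d) = (1.26−0.68)/(1.44−0.68) = 0.7632.
Payoffs at expiry: V(2,0)=216.7364, V(2,1)=131.9812, V(2,2)=0.0000
(1,0): S=111.5200. Δ = (V_up−V_dn)/(S_up−S_dn) = (131.9812−216.7364)/(160.5888−75.8336) = -1.0000. V = [p*·131.9812 + (1−p*)·216.7364]/1.26 = 120.6784. B = V − Δ·S = 232.1984.
(1,1): S=236.1600. Δ = (V_up−V_dn)/(S_up−S_dn) = (0.0000−131.9812)/(340.0704−160.5888) = -0.7353. V = [p*·0.0000 + (1−p*)·131.9812]/1.26 = 24.8085. B = V − Δ·S = 198.4680.
(0,0): S=164.0000. Δ = (V_up−V_dn)/(S_up−S_dn) = (24.8085−120.6784)/(236.1600−111.5200) = -0.7692. V = [p*·24.8085 + (1−p*)·120.6784]/1.26 = 37.7099. B = V − Δ·S = 163.8546.
Sanity check at the root: Δ(0,0)·S0 + B(0,0) reproduces V0 = 37.7099.

(0,0): Delta=-0.7692 Bond=163.8546
(1,0): Delta=-1.0000 Bond=232.1984
(1,1): Delta=-0.7353 Bond=198.4680
V0=37.7099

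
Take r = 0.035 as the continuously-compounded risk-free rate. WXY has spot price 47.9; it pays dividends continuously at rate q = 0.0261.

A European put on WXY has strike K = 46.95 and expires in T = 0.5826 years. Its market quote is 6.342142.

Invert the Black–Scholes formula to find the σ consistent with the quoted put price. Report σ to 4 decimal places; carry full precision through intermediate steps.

At σ = 0.4902 the Black–Scholes value reproduces the quote:
σ√T = 0.4902·√0.5826 = 0.374161
d₁ = (ln(S/K) + (r−q+σ²/2)T) / (σ√T) = (ln(47.9/46.95) + (0.035−0.0261+0.4902²/2)·0.5826) / 0.374161 = (0.020032 + 0.075183) / 0.374161 = 0.254478
d₂ = d₁ − σ√T = 0.254478 − 0.374161 = -0.119683
e^{−rT} = 0.979815
e^{−qT} = 0.984909
N(−d₁) = 0.399563,  N(−d₂) = 0.547633
V = K·e^{−rT}·N(−d₂) − S·e^{−qT}·N(−d₁) = 25.192396 − 18.850254 = 6.342142 (matching the quote); vega is positive throughout, so no other σ reproduces this price

sigma = 0.4902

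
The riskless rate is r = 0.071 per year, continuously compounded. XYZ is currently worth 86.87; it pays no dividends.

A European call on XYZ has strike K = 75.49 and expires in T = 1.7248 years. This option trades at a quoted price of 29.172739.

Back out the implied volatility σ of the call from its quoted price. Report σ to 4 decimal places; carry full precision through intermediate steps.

sigma = 0.4385

At σ = 0.4385 the Black–Scholes value reproduces the quote:
σ√T = 0.4385·√1.7248 = 0.575889
d₁ = (ln(S/K) + (r+σ²/2)T) / (σ√T) = (ln(86.87/75.49) + (0.071+0.4385²/2)·1.7248) / 0.575889 = (0.140413 + 0.288285) / 0.575889 = 0.744410
d₂ = d₁ − σ√T = 0.744410 − 0.575889 = 0.168520
e^{−rT} = 0.884741
N(d₁) = 0.771686,  N(d₂) = 0.566913
V = S·N(d₁) − K·e^{−rT}·N(d₂) = 67.036335 − 37.863596 = 29.172739 (the quoted price), and the Black–Scholes price is strictly increasing in σ, so σ is unique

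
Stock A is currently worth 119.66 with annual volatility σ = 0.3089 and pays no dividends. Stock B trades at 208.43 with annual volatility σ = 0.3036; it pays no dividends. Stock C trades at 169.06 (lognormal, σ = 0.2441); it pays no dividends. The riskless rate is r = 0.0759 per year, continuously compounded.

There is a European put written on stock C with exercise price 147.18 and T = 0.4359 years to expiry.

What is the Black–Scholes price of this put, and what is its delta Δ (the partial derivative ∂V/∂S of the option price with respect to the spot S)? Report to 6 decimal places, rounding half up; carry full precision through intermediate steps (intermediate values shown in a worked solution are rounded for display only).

σ√T = 0.2441·√0.4359 = 0.161161
d₁ = (ln(S/K) + (r+σ²/2)T) / (σ√T) = (ln(169.06/147.18) + (0.0759+0.2441²/2)·0.4359) / 0.161161 = (0.138597 + 0.046071) / 0.161161 = 1.145861
d₂ = d₁ − σ√T = 1.145861 − 0.161161 = 0.984700
e^{−rT} = 0.967457
N(−d₁) = 0.125926,  N(−d₂) = 0.162386
Put price V = K·e^{−rT}·N(−d₂) − S·N(−d₁) = 23.122153 − 21.289099 = 1.833054
Δ = −N(−d₁) = -0.125926

price = 1.833054
Δ = -0.125926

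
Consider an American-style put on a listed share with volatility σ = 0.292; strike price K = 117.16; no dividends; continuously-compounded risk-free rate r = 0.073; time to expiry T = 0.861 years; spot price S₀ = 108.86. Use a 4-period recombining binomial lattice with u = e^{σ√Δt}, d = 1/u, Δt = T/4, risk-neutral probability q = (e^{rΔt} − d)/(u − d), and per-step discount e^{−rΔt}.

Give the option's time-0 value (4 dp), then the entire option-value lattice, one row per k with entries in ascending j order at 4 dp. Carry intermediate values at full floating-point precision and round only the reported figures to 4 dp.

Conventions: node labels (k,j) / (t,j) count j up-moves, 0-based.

params: Δt=0.21525 u=1.14508 d=0.87330 q=0.52446 e^(-rΔt)=0.98441
t_4 payoffs: 53.8421 34.1372 8.3000 0.0000 0.0000
k=3: node(3,0) S=72.5040 payoff=44.6560 vs cont=42.8294 → 44.6560 [stop]  node(3,1) S=95.0677 payoff=22.0923 vs cont=20.2657 → 22.0923 [stop]  node(3,2) S=124.6533 payoff=0.0000 vs cont=3.8855 → 3.8855 [wait]  node(3,3) S=163.4461 payoff=0.0000 vs cont=0.0000 → 0.0000 [wait]
k=2: node(2,0) S=83.0228 payoff=34.1372 vs cont=32.3106 → 34.1372 [stop]  node(2,1) S=108.8600 payoff=8.3000 vs cont=12.3481 → 12.3481 [wait]  node(2,2) S=142.7378 payoff=0.0000 vs cont=1.8189 → 1.8189 [wait]
k=1: node(1,0) S=95.0677 payoff=22.0923 vs cont=22.3557 → 22.3557 [wait]  node(1,1) S=124.6533 payoff=0.0000 vs cont=6.7195 → 6.7195 [wait]
k=0: node(0,0) S=108.8600 payoff=8.3000 vs cont=13.9345 → 13.9345 [wait]

price = 13.9345
tree:
13.9345
22.3557 6.7195
34.1372 12.3481 1.8189
44.6560 22.0923 3.8855 0.0000
53.8421 34.1372 8.3000 0.0000 0.0000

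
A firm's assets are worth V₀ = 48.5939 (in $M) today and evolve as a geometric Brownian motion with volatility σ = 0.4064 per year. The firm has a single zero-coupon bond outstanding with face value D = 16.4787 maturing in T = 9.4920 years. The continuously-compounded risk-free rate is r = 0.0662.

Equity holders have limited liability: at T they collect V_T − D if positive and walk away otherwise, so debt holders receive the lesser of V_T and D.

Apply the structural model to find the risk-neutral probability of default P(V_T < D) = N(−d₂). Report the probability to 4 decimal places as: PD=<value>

PD=0.2298

Apply the equity-as-call identities (strike 16.4787, horizon 9.4920 years):
d₁ = [ln(V₀/D) + (r + σ²/2)T] / (σ√T)
   = [ln(48.5939/16.4787) + (0.0662 + 0.5·0.4064²)·9.4920] / (0.4064·√9.4920)
   = [1.081429 + 1.412224] / 1.252081 = 1.991607
d₂ = d₁ − σ√T = 1.991607 − 1.252081 = 0.739525
risk-neutral PD = N(−d₂) = N(-0.739525) = 0.229794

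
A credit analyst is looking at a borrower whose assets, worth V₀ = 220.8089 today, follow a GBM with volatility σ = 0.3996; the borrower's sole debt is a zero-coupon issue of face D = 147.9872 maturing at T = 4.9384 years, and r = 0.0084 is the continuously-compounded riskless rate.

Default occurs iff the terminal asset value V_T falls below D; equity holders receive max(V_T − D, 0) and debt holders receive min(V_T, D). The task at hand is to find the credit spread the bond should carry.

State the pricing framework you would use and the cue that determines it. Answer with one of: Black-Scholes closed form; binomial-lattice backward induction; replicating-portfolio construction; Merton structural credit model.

framework: Merton structural credit model

Key observation: the data describe a firm's assets (V₀ = 220.8089, GBM) and a single zero-coupon debt of face 147.9872, so credit quantities follow from equity-as-call in the structural model.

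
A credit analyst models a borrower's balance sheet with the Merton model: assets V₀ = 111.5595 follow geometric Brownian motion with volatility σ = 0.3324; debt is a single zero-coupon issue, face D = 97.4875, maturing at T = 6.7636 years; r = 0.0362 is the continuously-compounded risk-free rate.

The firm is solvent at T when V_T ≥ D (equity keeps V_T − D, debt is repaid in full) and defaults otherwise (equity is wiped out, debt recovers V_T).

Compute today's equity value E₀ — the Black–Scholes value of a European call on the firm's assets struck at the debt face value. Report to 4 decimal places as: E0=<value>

E0=51.7970

Work the structural quantities from V₀ = 111.5595 against face 97.4875:
d₁ = [ln(V₀/D) + (r + σ²/2)T] / (σ√T)
   = [ln(111.5595/97.4875) + (0.0362 + 0.5·0.3324²)·6.7636] / (0.3324·√6.7636)
   = [0.134834 + 0.618497] / 0.864470 = 0.871436
d₂ = d₁ − σ√T = 0.871436 − 0.864470 = 0.006966
N(d₁) = 0.808242,  N(d₂) = 0.502779,  e^(−rT) = 0.782828
E₀ = V₀·N(d₁) − D·e^(−rT)·N(d₂)
   = 111.5595·0.808242 − 97.4875·0.782828·0.502779 = 51.797015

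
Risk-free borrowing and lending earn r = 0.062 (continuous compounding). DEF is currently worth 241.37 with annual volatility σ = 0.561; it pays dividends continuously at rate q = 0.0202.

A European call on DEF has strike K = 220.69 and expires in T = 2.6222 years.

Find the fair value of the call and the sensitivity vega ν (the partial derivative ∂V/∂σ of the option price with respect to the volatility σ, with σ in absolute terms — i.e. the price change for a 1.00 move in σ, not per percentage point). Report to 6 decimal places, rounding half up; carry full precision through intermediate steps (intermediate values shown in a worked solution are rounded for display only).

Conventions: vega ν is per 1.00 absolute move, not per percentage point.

σ√T = 0.561·√2.6222 = 0.908439
d₁ = (ln(S/K) + (r−q+σ²/2)T) / (σ√T) = (ln(241.37/220.69) + (0.062−0.0202+0.561²/2)·2.6222) / 0.908439 = (0.089572 + 0.522239) / 0.908439 = 0.673475
d₂ = d₁ − σ√T = 0.673475 − 0.908439 = -0.234964
e^{−rT} = 0.849951
e^{−qT} = 0.948410
N(d₁) = 0.749677,  N(d₂) = 0.407118
Call price V = S·e^{−qT}·N(d₁) − K·e^{−rT}·N(d₂) = 171.614417 − 76.365494 = 95.248923
φ(d₁) = (1/√(2π))·e^{−d₁²/2} = 0.317994
ν = S·e^{−qT}·φ(d₁)·√T = 117.877599

price = 95.248923
ν = 117.877599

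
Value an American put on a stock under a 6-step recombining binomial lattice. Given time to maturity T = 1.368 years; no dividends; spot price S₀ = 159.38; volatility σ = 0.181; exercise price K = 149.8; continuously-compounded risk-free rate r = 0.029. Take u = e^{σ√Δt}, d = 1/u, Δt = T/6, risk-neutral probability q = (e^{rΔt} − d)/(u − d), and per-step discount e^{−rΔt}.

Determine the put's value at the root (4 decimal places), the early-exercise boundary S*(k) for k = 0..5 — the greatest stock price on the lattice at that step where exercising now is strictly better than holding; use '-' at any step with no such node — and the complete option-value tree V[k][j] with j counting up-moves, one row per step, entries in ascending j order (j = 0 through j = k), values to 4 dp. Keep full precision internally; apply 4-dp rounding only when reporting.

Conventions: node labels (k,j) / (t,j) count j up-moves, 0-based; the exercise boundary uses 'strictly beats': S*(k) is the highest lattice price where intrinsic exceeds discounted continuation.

Δt=0.22800  u=1.09027  d=0.91720  q=0.51674  discount=0.99341
step 6 (expiry): payoffs max(K−S,0) = 54.9086 37.0034 15.7197 0.0000 0.0000 0.0000 0.0000
step 5: (k=5,j=0): S=103.4574, K−S=46.3426, hold=45.3554 ⇒ V=46.3426 exercise | (k=5,j=1): S=122.9788, K−S=26.8212, hold=25.8339 ⇒ V=26.8212 exercise | (k=5,j=2): S=146.1838, K−S=3.6162, hold=7.5467 ⇒ V=7.5467 continue | (k=5,j=3): S=173.7674, K−S=0.0000, hold=0.0000 ⇒ V=0.0000 continue | (k=5,j=4): S=206.5557, K−S=0.0000, hold=0.0000 ⇒ V=0.0000 continue | (k=5,j=5): S=245.5309, K−S=0.0000, hold=0.0000 ⇒ V=0.0000 continue  boundary S*=122.9788
step 4: (k=4,j=0): S=112.7966, K−S=37.0034, hold=36.0162 ⇒ V=37.0034 exercise | (k=4,j=1): S=134.0803, K−S=15.7197, hold=16.7502 ⇒ V=16.7502 continue | (k=4,j=2): S=159.3800, K−S=0.0000, hold=3.6230 ⇒ V=3.6230 continue | (k=4,j=3): S=189.4536, K−S=0.0000, hold=0.0000 ⇒ V=0.0000 continue | (k=4,j=4): S=225.2017, K−S=0.0000, hold=0.0000 ⇒ V=0.0000 continue  boundary S*=112.7966
step 3: (k=3,j=0): S=122.9788, K−S=26.8212, hold=26.3629 ⇒ V=26.8212 exercise | (k=3,j=1): S=146.1838, K−S=3.6162, hold=9.9012 ⇒ V=9.9012 continue | (k=3,j=2): S=173.7674, K−S=0.0000, hold=1.7393 ⇒ V=1.7393 continue | (k=3,j=3): S=206.5557, K−S=0.0000, hold=0.0000 ⇒ V=0.0000 continue  boundary S*=122.9788
step 2: (k=2,j=0): S=134.0803, K−S=15.7197, hold=17.9588 ⇒ V=17.9588 continue | (k=2,j=1): S=159.3800, K−S=0.0000, hold=5.6462 ⇒ V=5.6462 continue | (k=2,j=2): S=189.4536, K−S=0.0000, hold=0.8350 ⇒ V=0.8350 continue  boundary S*=-
step 1: (k=1,j=0): S=146.1838, K−S=3.6162, hold=11.5200 ⇒ V=11.5200 continue | (k=1,j=1): S=173.7674, K−S=0.0000, hold=3.1392 ⇒ V=3.1392 continue  boundary S*=-
step 0: (k=0,j=0): S=159.3800, K−S=0.0000, hold=7.1420 ⇒ V=7.1420 continue  boundary S*=-

price = 7.1420
boundary = - - - 122.9788 112.7966 122.9788
tree:
7.1420
11.5200 3.1392
17.9588 5.6462 0.8350
26.8212 9.9012 1.7393 0.0000
37.0034 16.7502 3.6230 0.0000 0.0000
46.3426 26.8212 7.5467 0.0000 0.0000 0.0000
54.9086 37.0034 15.7197 0.0000 0.0000 0.0000 0.0000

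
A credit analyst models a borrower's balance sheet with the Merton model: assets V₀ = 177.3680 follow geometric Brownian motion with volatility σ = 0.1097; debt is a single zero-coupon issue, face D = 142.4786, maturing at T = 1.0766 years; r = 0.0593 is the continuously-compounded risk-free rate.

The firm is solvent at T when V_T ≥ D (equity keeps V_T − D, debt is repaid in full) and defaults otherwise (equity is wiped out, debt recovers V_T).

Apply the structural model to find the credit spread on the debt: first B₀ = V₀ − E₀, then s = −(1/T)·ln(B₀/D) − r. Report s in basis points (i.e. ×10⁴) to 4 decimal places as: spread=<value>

With assets at 177.3680 and a single debt payment of 142.4786 at 1.0766 years:
d₁ = [ln(V₀/D) + (r + σ²/2)T] / (σ√T)
   = [ln(177.3680/142.4786) + (0.0593 + 0.5·0.1097²)·1.0766] / (0.1097·√1.0766)
   = [0.219035 + 0.070320] / 0.113824 = 2.542128
d₂ = d₁ − σ√T = 2.542128 − 0.113824 = 2.428304
N(d₁) = 0.994491,  N(d₂) = 0.992415,  e^(−rT) = 0.938153
E₀ = V₀·N(d₁) − D·e^(−rT)·N(d₂)
   = 177.3680·0.994491 − 142.4786·0.938153·0.992415 = 43.738012
B₀ = V₀ − E₀ = 177.3680 − 43.738012 = 133.629988
spread = −(1/T)·ln(B₀/D) − r = −(1/1.0766)·ln(133.629988/142.4786) − 0.0593 = 0.00025519
in basis points: 0.00025519 × 10⁴ = 2.5519 bp

spread=2.5519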